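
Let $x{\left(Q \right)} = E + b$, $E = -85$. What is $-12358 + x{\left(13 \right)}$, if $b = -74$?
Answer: $-12517$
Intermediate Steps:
$x{\left(Q \right)} = -159$ ($x{\left(Q \right)} = -85 - 74 = -159$)
$-12358 + x{\left(13 \right)} = -12358 - 159 = -12517$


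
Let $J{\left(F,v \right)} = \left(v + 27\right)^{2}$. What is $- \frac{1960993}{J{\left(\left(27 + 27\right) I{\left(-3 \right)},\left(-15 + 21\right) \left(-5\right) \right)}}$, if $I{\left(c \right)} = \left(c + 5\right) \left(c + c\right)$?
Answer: $- \frac{1960993}{9} \approx -2.1789 \cdot 10^{5}$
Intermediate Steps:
$I{\left(c \right)} = 2 c \left(5 + c\right)$ ($I{\left(c \right)} = \left(5 + c\right) 2 c = 2 c \left(5 + c\right)$)
$J{\left(F,v \right)} = \left(27 + v\right)^{2}$
$- \frac{1960993}{J{\left(\left(27 + 27\right) I{\left(-3 \right)},\left(-15 + 21\right) \left(-5\right) \right)}} = - \frac{1960993}{\left(27 + \left(-15 + 21\right) \left(-5\right)\right)^{2}} = - \frac{1960993}{\left(27 + 6 \left(-5\right)\right)^{2}} = - \frac{1960993}{\left(27 - 30\right)^{2}} = - \frac{1960993}{\left(-3\right)^{2}} = - \frac{1960993}{9}$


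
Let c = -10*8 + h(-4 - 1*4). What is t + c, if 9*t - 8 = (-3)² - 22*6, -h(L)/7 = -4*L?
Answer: -2851/9 ≈ -316.78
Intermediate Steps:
h(L) = 28*L (h(L) = -(-28)*L = 28*L)
t = -115/9 (t = 8/9 + ((-3)² - 22*6)/9 = 8/9 + (9 - 132)/9 = 8/9 + (⅑)*(-123) = 8/9 - 41/3 = -115/9 ≈ -12.778)
c = -304 (c = -10*8 + 28*(-4 - 1*4) = -80 + 28*(-4 - 4) = -80 + 28*(-8) = -80 - 224 = -304)
t + c = -115/9 - 304 = -2851/9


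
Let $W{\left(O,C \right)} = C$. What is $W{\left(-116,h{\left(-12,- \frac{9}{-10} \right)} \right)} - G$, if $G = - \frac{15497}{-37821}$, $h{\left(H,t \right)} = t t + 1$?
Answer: $\frac{5295901}{3782100} \approx 1.4003$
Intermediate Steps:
$h{\left(H,t \right)} = 1 + t^{2}$ ($h{\left(H,t \right)} = t^{2} + 1 = 1 + t^{2}$)
$G = \frac{15497}{37821}$ ($G = \left(-15497\right) \left(- \frac{1}{37821}\right) = \frac{15497}{37821} \approx 0.40975$)
$W{\left(-116,h{\left(-12,- \frac{9}{-10} \right)} \right)} - G = \left(1 + \left(- \frac{9}{-10}\right)^{2}\right) - \frac{15497}{37821} = \left(1 + \left(\left(-9\right) \left(- \frac{1}{10}\right)\right)^{2}\right) - \frac{15497}{37821} = \left(1 + \left(\frac{9}{10}\right)^{2}\right) - \frac{15497}{37821} = \left(1 + \frac{81}{100}\right) - \frac{15497}{37821} = \frac{181}{100} - \frac{15497}{37821} = \frac{5295901}{3782100}$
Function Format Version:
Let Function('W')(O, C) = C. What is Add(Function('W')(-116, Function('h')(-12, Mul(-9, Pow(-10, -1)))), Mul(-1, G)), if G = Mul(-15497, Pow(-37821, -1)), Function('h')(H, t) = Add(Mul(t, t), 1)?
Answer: Rational(5295901, 3782100) ≈ 1.4003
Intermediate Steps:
Function('h')(H, t) = Add(1, Pow(t, 2)) (Function('h')(H, t) = Add(Pow(t, 2), 1) = Add(1, Pow(t, 2)))
G = Rational(15497, 37821) (G = Mul(-15497, Rational(-1, 37821)) = Rational(15497, 37821) ≈ 0.40975)
Add(Function('W')(-116, Function('h')(-12, Mul(-9, Pow(-10, -1)))), Mul(-1, G)) = Add(Add(1, Pow(Mul(-9, Pow(-10, -1)), 2)), Mul(-1, Rational(15497, 37821))) = Add(Add(1, Pow(Mul(-9, Rational(-1, 10)), 2)), Rational(-15497, 37821)) = Add(Add(1, Pow(Rational(9, 10), 2)), Rational(-15497, 37821)) = Add(Add(1, Rational(81, 100)), Rational(-15497, 37821)) = Add(Rational(181, 100), Rational(-15497, 37821)) = Rational(5295901, 3782100)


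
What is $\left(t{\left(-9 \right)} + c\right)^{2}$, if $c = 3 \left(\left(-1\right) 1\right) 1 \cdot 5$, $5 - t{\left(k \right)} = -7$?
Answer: $9$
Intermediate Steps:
$t{\left(k \right)} = 12$ ($t{\left(k \right)} = 5 - -7 = 5 + 7 = 12$)
$c = -15$ ($c = 3 \left(-1\right) 1 \cdot 5 = \left(-3\right) 1 \cdot 5 = \left(-3\right) 5 = -15$)
$\left(t{\left(-9 \right)} + c\right)^{2} = \left(12 - 15\right)^{2} = \left(-3\right)^{2} = 9$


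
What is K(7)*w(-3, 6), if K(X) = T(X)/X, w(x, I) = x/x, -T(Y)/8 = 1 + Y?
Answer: -64/7 ≈ -9.1429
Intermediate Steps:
T(Y) = -8 - 8*Y (T(Y) = -8*(1 + Y) = -8 - 8*Y)
w(x, I) = 1
K(X) = (-8 - 8*X)/X
K(7)*w(-3, 6) = (-8 - 8/7)*1 = -64/7*1 = -64/7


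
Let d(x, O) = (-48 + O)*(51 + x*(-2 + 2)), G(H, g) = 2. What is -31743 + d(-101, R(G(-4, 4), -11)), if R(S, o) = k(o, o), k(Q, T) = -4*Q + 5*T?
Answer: -34752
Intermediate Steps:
R(S, o) = o (R(S, o) = -4*o + 5*o = o)
d(x, O) = -2448 + 51*O (d(x, O) = (-48 + O)*(51 + x*0) = (-48 + O)*(51 + 0) = (-48 + O)*51 = -2448 + 51*O)
-31743 + d(-101, R(G(-4, 4), -11)) = -31743 + (-2448 + 51*(-11)) = -31743 + (-2448 - 561) = -31743 - 3009 = -34752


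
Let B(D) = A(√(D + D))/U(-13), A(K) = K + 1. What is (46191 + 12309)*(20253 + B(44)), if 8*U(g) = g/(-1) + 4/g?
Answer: 13033211100/11 + 811200*√22/11 ≈ 1.1852e+9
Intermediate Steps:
A(K) = 1 + K
U(g) = 1/(2*g) - g/8 (U(g) = (g/(-1) + 4/g)/8 = (g*(-1) + 4/g)/8 = (-g + 4/g)/8 = 1/(2*g) - g/8)
B(D) = 104/165 + 104*√2*√D/165 (B(D) = (1 + √(D + D))/(((⅛)*(4 - 1*(-13)²)/(-13))) = (1 + √(2*D))/(((⅛)*(-1/13)*(4 - 1*169))) = (1 + √2*√D)/(((⅛)*(-1/13)*(4 - 169))) = (1 + √2*√D)/(((⅛)*(-1/13)*(-165))) = (1 + √2*√D)/(165/104) = (1 + √2*√D)*(104/165) = 104/165 + 104*√2*√D/165)
(46191 + 12309)*(20253 + B(44)) = (46191 + 12309)*(20253 + (104/165 + 104*√2*√44/165)) = 58500*(20253 + (104/165 + 104*√2*(2*√11)/165)) = 58500*(20253 + (104/165 + 208*√22/165)) = 58500*(3341849/165 + 208*√22/165) = 13033211100/11 + 811200*√22/11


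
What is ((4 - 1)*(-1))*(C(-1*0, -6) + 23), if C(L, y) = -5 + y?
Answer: -36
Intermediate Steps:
((4 - 1)*(-1))*(C(-1*0, -6) + 23) = ((4 - 1)*(-1))*((-5 - 6) + 23) = (3*(-1))*(-11 + 23) = -3*12 = -36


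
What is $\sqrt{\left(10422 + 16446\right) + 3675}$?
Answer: $\sqrt{30543} \approx 174.77$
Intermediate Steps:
$\sqrt{\left(10422 + 16446\right) + 3675} = \sqrt{26868 + 3675} = \sqrt{30543}$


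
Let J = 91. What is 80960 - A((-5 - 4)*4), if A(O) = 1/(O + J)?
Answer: 4452799/55 ≈ 80960.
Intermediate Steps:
A(O) = 1/(91 + O) (A(O) = 1/(O + 91) = 1/(91 + O))
80960 - A((-5 - 4)*4) = 80960 - 1/(91 + (-5 - 4)*4) = 80960 - 1/(91 - 9*4) = 80960 - 1/(91 - 36) = 80960 - 1/55 = 4452799/55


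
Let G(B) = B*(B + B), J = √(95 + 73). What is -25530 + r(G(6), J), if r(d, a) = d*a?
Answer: -25530 + 144*√42 ≈ -24597.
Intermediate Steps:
J = 2*√42 (J = √168 = 2*√42 ≈ 12.961)
G(B) = 2*B² (G(B) = B*(2*B) = 2*B²)
r(d, a) = a*d
-25530 + r(G(6), J) = -25530 + (2*√42)*(2*6²) = -25530 + (2*√42)*(2*36) = -25530 + (2*√42)*72 = -25530 + 144*√42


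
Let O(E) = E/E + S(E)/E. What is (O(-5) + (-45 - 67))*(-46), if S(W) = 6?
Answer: 25806/5 ≈ 5161.2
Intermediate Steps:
O(E) = 1 + 6/E (O(E) = E/E + 6/E = 1 + 6/E)
(O(-5) + (-45 - 67))*(-46) = ((6 - 5)/(-5) + (-45 - 67))*(-46) = (-1/5*1 - 112)*(-46) = (-1/5 - 112)*(-46) = -561/5*(-46) = 25806/5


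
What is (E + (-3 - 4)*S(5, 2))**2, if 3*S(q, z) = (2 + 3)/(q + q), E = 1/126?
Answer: 5329/3969 ≈ 1.3427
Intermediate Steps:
E = 1/126 ≈ 0.0079365
S(q, z) = 5/(6*q) (S(q, z) = ((2 + 3)/(q + q))/3 = (5/((2*q)))/3 = (5*(1/(2*q)))/3 = (5/(2*q))/3 = 5/(6*q))
(E + (-3 - 4)*S(5, 2))**2 = (1/126 + (-3 - 4)*((5/6)/5))**2 = (1/126 - 35/(6*5))**2 = (1/126 - 7*1/6)**2 = (1/126 - 7/6)**2 = (-73/63)**2 = 5329/3969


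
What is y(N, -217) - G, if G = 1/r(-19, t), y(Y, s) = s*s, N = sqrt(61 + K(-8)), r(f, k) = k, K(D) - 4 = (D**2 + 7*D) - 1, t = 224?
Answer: 10547935/224 ≈ 47089.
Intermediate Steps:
K(D) = 3 + D**2 + 7*D (K(D) = 4 + ((D**2 + 7*D) - 1) = 4 + (-1 + D**2 + 7*D) = 3 + D**2 + 7*D)
N = 6*sqrt(2) (N = sqrt(61 + (3 + (-8)**2 + 7*(-8))) = sqrt(61 + (3 + 64 - 56)) = sqrt(61 + 11) = sqrt(72) = 6*sqrt(2) ≈ 8.4853)
y(Y, s) = s**2
G = 1/224 ≈ 0.0044643
y(N, -217) - G = (-217)**2 - 1*1/224 = 47089 - 1/224 = 10547935/224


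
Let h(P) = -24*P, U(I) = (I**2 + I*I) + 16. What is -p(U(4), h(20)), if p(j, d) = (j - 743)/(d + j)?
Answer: -695/432 ≈ -1.6088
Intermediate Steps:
U(I) = 16 + 2*I**2 (U(I) = (I**2 + I**2) + 16 = 2*I**2 + 16 = 16 + 2*I**2)
p(j, d) = (-743 + j)/(d + j)
-p(U(4), h(20)) = -(-743 + (16 + 2*4**2))/(-24*20 + (16 + 2*4**2)) = -(-743 + (16 + 2*16))/(-480 + (16 + 2*16)) = -(-743 + (16 + 32))/(-480 + (16 + 32)) = -(-743 + 48)/(-480 + 48) = -(-695)/(-432) = -(-1)*(-695)/432 = -1*695/432 = -695/432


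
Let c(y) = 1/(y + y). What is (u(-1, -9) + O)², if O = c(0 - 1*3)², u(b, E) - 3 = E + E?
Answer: 290521/1296 ≈ 224.17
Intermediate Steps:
u(b, E) = 3 + 2*E (u(b, E) = 3 + (E + E) = 3 + 2*E)
c(y) = 1/(2*y)
O = 1/36 (O = (1/(2*(0 - 1*3)))² = (1/(2*(0 - 3)))² = ((½)/(-3))² = ((½)*(-⅓))² = (-⅙)² = 1/36 ≈ 0.027778)
(u(-1, -9) + O)² = ((3 + 2*(-9)) + 1/36)² = ((3 - 18) + 1/36)² = (-15 + 1/36)² = (-539/36)² = 290521/1296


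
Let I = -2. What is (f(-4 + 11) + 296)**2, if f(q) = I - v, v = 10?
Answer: 80656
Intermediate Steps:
f(q) = -12 (f(q) = -2 - 1*10 = -2 - 10 = -12)
(f(-4 + 11) + 296)**2 = (-12 + 296)**2 = 284**2 = 80656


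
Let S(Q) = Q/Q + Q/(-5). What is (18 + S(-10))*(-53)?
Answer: -1113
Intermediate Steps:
S(Q) = 1 - Q/5 (S(Q) = 1 + Q*(-⅕) = 1 - Q/5)
(18 + S(-10))*(-53) = (18 + (1 - ⅕*(-10)))*(-53) = (18 + (1 + 2))*(-53) = (18 + 3)*(-53) = 21*(-53) = -1113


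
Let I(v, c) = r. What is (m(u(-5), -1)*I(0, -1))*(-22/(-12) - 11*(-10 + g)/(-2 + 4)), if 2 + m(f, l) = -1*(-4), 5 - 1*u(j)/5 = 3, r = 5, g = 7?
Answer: 550/3 ≈ 183.33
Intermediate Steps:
u(j) = 10 (u(j) = 25 - 5*3 = 25 - 15 = 10)
I(v, c) = 5
m(f, l) = 2 (m(f, l) = -2 - 1*(-4) = -2 + 4 = 2)
(m(u(-5), -1)*I(0, -1))*(-22/(-12) - 11*(-10 + g)/(-2 + 4)) = (2*5)*(-22/(-12) - 11*(-10 + 7)/(-2 + 4)) = 10*(-22*(-1/12) - 11/(2/(-3))) = 10*(11/6 - 11/(2*(-1/3))) = 10*(11/6 - 11/(-2/3)) = 10*(11/6 - 11*(-3/2)) = 10*(11/6 + 33/2) = 10*(55/3) = 550/3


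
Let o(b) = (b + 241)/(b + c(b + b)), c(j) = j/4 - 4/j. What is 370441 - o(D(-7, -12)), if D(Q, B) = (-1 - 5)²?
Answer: 359693225/971 ≈ 3.7044e+5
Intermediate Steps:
D(Q, B) = 36 (D(Q, B) = (-6)² = 36)
c(j) = -4/j + j/4 (c(j) = j*(¼) - 4/j = j/4 - 4/j = -4/j + j/4)
o(b) = (241 + b)/(-2/b + 3*b/2) (o(b) = (b + 241)/(b + (-4/(b + b) + (b + b)/4)) = (241 + b)/(b + (-4*1/(2*b) + (2*b)/4)) = (241 + b)/(b + (-2/b + b/2)) = (241 + b)/(b + (b/2 - 2/b)) = (241 + b)/(-2/b + 3*b/2))
370441 - o(D(-7, -12)) = 370441 - 2*36*(241 + 36)/(-4 + 3*36²) = 370441 - 2*36*277/(-4 + 3*1296) = 370441 - 2*36*277/(-4 + 3888) = 370441 - 2*36*277/3884 = 370441 - 1*4986/971 = 370441 - 4986/971 = 359693225/971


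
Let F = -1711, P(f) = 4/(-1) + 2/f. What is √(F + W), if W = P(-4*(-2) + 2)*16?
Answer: I*√44295/5 ≈ 42.093*I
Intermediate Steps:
P(f) = -4 + 2/f (P(f) = 4*(-1) + 2/f = -4 + 2/f)
W = -304/5 (W = (-4 + 2/(-4*(-2) + 2))*16 = (-4 + 2/(8 + 2))*16 = (-4 + 2/10)*16 = (-4 + 2*(⅒))*16 = (-4 + ⅕)*16 = -19/5*16 = -304/5 ≈ -60.800)
√(F + W) = √(-1711 - 304/5) = √(-8859/5) = I*√44295/5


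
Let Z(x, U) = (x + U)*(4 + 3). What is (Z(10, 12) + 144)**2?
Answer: 88804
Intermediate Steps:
Z(x, U) = 7*U + 7*x (Z(x, U) = (U + x)*7 = 7*U + 7*x)
(Z(10, 12) + 144)**2 = ((7*12 + 7*10) + 144)**2 = ((84 + 70) + 144)**2 = (154 + 144)**2 = 298**2 = 88804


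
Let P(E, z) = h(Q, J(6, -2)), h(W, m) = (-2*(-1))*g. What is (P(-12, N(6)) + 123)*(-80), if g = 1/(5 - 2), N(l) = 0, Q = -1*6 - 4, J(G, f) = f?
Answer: -29680/3 ≈ -9893.3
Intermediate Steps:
Q = -10 (Q = -6 - 4 = -10)
g = 1/3 ≈ 0.33333
h(W, m) = 2/3 (h(W, m) = -2*(-1)*(1/3) = 2*(1/3) = 2/3)
P(E, z) = 2/3
(P(-12, N(6)) + 123)*(-80) = (2/3 + 123)*(-80) = (371/3)*(-80) = -29680/3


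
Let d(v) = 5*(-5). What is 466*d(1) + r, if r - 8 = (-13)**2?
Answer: -11473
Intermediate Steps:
r = 177 (r = 8 + (-13)**2 = 8 + 169 = 177)
d(v) = -25
466*d(1) + r = 466*(-25) + 177 = -11650 + 177 = -11473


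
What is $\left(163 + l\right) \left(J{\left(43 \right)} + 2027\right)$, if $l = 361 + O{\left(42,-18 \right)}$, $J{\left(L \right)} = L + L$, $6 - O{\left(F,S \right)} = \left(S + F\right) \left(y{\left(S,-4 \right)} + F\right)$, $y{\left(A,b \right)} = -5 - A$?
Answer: $-1669270$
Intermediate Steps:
$O{\left(F,S \right)} = 6 - \left(F + S\right) \left(-5 + F - S\right)$ ($O{\left(F,S \right)} = 6 - \left(S + F\right) \left(\left(-5 - S\right) + F\right) = 6 - \left(F + S\right) \left(-5 + F - S\right)$)
$J{\left(L \right)} = 2 L$
$l = -953$ ($l = 361 + \left(6 + \left(-18\right)^{2} - 42^{2} + 5 \cdot 42 + 5 \left(-18\right)\right) = 361 + \left(6 + 324 - 1764 + 210 - 90\right) = 361 - 1314 = -953$)
$\left(163 + l\right) \left(J{\left(43 \right)} + 2027\right) = \left(163 - 953\right) \left(2 \cdot 43 + 2027\right) = - 790 \left(86 + 2027\right) = \left(-790\right) 2113 = -1669270$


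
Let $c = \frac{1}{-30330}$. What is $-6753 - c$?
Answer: $- \frac{204818489}{30330} \approx -6753.0$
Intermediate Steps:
$c = - \frac{1}{30330} \approx -3.2971 \cdot 10^{-5}$
$-6753 - c = -6753 - - \frac{1}{30330} = -6753 + \frac{1}{30330} = - \frac{204818489}{30330}$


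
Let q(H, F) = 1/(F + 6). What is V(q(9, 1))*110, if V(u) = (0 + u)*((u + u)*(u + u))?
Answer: 440/343 ≈ 1.2828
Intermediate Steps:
q(H, F) = 1/(6 + F)
V(u) = 4*u³ (V(u) = u*((2*u)*(2*u)) = u*(4*u²) = 4*u³)
V(q(9, 1))*110 = (4*(1/(6 + 1))³)*110 = (4*(1/7)³)*110 = (4*(⅐)³)*110 = (4*(1/343))*110 = (4/343)*110 = 440/343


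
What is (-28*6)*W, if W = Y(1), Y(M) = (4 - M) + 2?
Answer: -840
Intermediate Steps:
Y(M) = 6 - M
W = 5 (W = 6 - 1*1 = 6 - 1 = 5)
(-28*6)*W = -28*6*5 = -168*5 = -840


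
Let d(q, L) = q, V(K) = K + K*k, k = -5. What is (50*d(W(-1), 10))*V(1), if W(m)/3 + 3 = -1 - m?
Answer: 1800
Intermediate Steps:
V(K) = -4*K (V(K) = K + K*(-5) = K - 5*K = -4*K)
W(m) = -12 - 3*m (W(m) = -9 + 3*(-1 - m) = -9 + (-3 - 3*m) = -12 - 3*m)
(50*d(W(-1), 10))*V(1) = (50*(-12 - 3*(-1)))*(-4*1) = (50*(-12 + 3))*(-4) = (50*(-9))*(-4) = -450*(-4) = 1800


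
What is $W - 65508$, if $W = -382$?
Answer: $-65890$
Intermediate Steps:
$W - 65508 = -382 - 65508 = -65890$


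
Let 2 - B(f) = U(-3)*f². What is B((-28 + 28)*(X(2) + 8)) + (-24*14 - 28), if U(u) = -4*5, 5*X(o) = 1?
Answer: -362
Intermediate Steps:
X(o) = ⅕ (X(o) = (⅕)*1 = ⅕)
U(u) = -20
B(f) = 2 + 20*f² (B(f) = 2 - (-20)*f² = 2 + 20*f²)
B((-28 + 28)*(X(2) + 8)) + (-24*14 - 28) = (2 + 20*((-28 + 28)*(⅕ + 8))²) + (-24*14 - 28) = (2 + 20*(0*(41/5))²) + (-336 - 28) = (2 + 20*0²) - 364 = (2 + 20*0) - 364 = (2 + 0) - 364 = 2 - 364 = -362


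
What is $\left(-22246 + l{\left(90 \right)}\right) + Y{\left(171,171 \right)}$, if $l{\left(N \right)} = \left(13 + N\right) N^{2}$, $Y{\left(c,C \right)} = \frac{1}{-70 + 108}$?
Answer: $\frac{30858053}{38} \approx 8.1205 \cdot 10^{5}$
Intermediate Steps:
$Y{\left(c,C \right)} = \frac{1}{38}$
$l{\left(N \right)} = N^{2} \left(13 + N\right)$
$\left(-22246 + l{\left(90 \right)}\right) + Y{\left(171,171 \right)} = \left(-22246 + 90^{2} \left(13 + 90\right)\right) + \frac{1}{38} = \left(-22246 + 8100 \cdot 103\right) + \frac{1}{38} = \left(-22246 + 834300\right) + \frac{1}{38} = 812054 + \frac{1}{38} = \frac{30858053}{38}$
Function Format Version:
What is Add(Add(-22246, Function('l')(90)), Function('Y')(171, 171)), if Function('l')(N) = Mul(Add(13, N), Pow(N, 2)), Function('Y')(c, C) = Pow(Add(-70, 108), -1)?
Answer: Rational(30858053, 38) ≈ 8.1205e+5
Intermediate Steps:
Function('Y')(c, C) = Rational(1, 38) (Function('Y')(c, C) = Pow(38, -1) = Rational(1, 38))
Function('l')(N) = Mul(Pow(N, 2), Add(13, N))
Add(Add(-22246, Function('l')(90)), Function('Y')(171, 171)) = Add(Add(-22246, Mul(Pow(90, 2), Add(13, 90))), Rational(1, 38)) = Add(Add(-22246, Mul(8100, 103)), Rational(1, 38)) = Add(Add(-22246, 834300), Rational(1, 38)) = Add(812054, Rational(1, 38)) = Rational(30858053, 38)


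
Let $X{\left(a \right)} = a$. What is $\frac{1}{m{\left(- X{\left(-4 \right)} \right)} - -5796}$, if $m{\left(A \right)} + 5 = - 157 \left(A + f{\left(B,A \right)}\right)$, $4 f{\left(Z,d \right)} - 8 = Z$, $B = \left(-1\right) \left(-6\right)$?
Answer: $\frac{2}{9227} \approx 0.00021676$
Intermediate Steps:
$B = 6$
$f{\left(Z,d \right)} = 2 + \frac{Z}{4}$
$m{\left(A \right)} = - \frac{1109}{2} - 157 A$ ($m{\left(A \right)} = -5 - 157 \left(A + \left(2 + \frac{1}{4} \cdot 6\right)\right) = -5 - 157 \left(A + \left(2 + \frac{3}{2}\right)\right) = -5 - 157 \left(A + \frac{7}{2}\right) = -5 - 157 \left(\frac{7}{2} + A\right) = -5 - \left(\frac{1099}{2} + 157 A\right) = - \frac{1109}{2} - 157 A$)
$\frac{1}{m{\left(- X{\left(-4 \right)} \right)} - -5796} = \frac{1}{\left(- \frac{1109}{2} - 157 \left(\left(-1\right) \left(-4\right)\right)\right) - -5796} = \frac{1}{\left(- \frac{1109}{2} - 628\right) + 5796} = \frac{1}{- \frac{2365}{2} + 5796} = \frac{1}{\frac{9227}{2}} = \frac{2}{9227}$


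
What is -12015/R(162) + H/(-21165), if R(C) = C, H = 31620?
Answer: -37679/498 ≈ -75.661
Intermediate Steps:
-12015/R(162) + H/(-21165) = -12015/162 + 31620/(-21165) = -12015*1/162 + 31620*(-1/21165) = -445/6 - 124/83 = -37679/498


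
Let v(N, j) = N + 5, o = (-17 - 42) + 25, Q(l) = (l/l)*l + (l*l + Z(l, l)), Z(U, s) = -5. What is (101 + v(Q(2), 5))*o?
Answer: -3638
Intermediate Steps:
Q(l) = -5 + l + l² (Q(l) = (l/l)*l + (l*l - 5) = 1*l + (l² - 5) = l + (-5 + l²) = -5 + l + l²)
o = -34 (o = -59 + 25 = -34)
v(N, j) = 5 + N
(101 + v(Q(2), 5))*o = (101 + (5 + (-5 + 2 + 2²)))*(-34) = (101 + (5 + (-5 + 2 + 4)))*(-34) = (101 + (5 + 1))*(-34) = (101 + 6)*(-34) = 107*(-34) = -3638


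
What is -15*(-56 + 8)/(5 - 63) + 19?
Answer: 191/29 ≈ 6.5862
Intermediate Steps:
-15*(-56 + 8)/(5 - 63) + 19 = -(-720)/(-58) + 19 = -(-720)*(-1)/58 + 19 = -15*24/29 + 19 = -360/29 + 19 = 191/29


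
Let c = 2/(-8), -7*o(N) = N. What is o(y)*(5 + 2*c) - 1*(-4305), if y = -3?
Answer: 60297/14 ≈ 4306.9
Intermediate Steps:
o(N) = -N/7
c = -¼ (c = 2*(-⅛) = -¼ ≈ -0.25000)
o(y)*(5 + 2*c) - 1*(-4305) = (-⅐*(-3))*(5 + 2*(-¼)) - 1*(-4305) = 3*(5 - ½)/7 + 4305 = (3/7)*(9/2) + 4305 = 27/14 + 4305 = 60297/14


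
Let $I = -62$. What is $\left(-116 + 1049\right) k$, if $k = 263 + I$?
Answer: $187533$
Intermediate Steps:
$k = 201$ ($k = 263 - 62 = 201$)
$\left(-116 + 1049\right) k = \left(-116 + 1049\right) 201 = 933 \cdot 201 = 187533$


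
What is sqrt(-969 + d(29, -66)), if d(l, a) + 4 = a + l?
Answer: I*sqrt(1010) ≈ 31.78*I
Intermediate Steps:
d(l, a) = -4 + a + l (d(l, a) = -4 + (a + l) = -4 + a + l)
sqrt(-969 + d(29, -66)) = sqrt(-969 + (-4 - 66 + 29)) = sqrt(-969 - 41) = sqrt(-1010) = I*sqrt(1010)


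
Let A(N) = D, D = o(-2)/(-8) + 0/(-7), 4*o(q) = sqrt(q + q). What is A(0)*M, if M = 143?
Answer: -143*I/16 ≈ -8.9375*I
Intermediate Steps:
o(q) = sqrt(2)*sqrt(q)/4 (o(q) = sqrt(q + q)/4 = sqrt(2*q)/4 = (sqrt(2)*sqrt(q))/4 = sqrt(2)*sqrt(q)/4)
D = -I/16 (D = (sqrt(2)*sqrt(-2)/4)/(-8) + 0/(-7) = (sqrt(2)*(I*sqrt(2))/4)*(-1/8) + 0*(-1/7) = (I/2)*(-1/8) + 0 = -I/16 + 0 = -I/16 ≈ -0.0625*I)
A(N) = -I/16
A(0)*M = -I/16*143 = -143*I/16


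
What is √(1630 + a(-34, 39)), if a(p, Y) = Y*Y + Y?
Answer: √3190 ≈ 56.480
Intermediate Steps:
a(p, Y) = Y + Y² (a(p, Y) = Y² + Y = Y + Y²)
√(1630 + a(-34, 39)) = √(1630 + 39*(1 + 39)) = √(1630 + 39*40) = √(1630 + 1560) = √3190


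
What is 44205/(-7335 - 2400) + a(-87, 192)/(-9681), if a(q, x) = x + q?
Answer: -1361812/299189 ≈ -4.5517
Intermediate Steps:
a(q, x) = q + x
44205/(-7335 - 2400) + a(-87, 192)/(-9681) = 44205/(-7335 - 2400) + (-87 + 192)/(-9681) = 44205/(-9735) + 105*(-1/9681) = 44205*(-1/9735) - 5/461 = -2947/649 - 5/461 = -1361812/299189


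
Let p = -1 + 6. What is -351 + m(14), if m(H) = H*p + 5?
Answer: -276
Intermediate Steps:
p = 5
m(H) = 5 + 5*H (m(H) = H*5 + 5 = 5*H + 5 = 5 + 5*H)
-351 + m(14) = -351 + (5 + 5*14) = -351 + (5 + 70) = -351 + 75 = -276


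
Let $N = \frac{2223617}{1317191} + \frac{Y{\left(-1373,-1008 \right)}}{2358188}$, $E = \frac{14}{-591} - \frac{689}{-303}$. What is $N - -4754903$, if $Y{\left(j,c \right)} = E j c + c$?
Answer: $\frac{10495392503394819510762}{2207276544469267} \approx 4.7549 \cdot 10^{6}$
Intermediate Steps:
$E = \frac{44773}{19897}$ ($E = 14 \left(- \frac{1}{591}\right) - - \frac{689}{303} = - \frac{14}{591} + \frac{689}{303} = \frac{44773}{19897} \approx 2.2502$)
$Y{\left(j,c \right)} = c + \frac{44773 c j}{19897}$ ($Y{\left(j,c \right)} = \frac{44773 j}{19897} c + c = \frac{44773 c j}{19897} + c = c + \frac{44773 c j}{19897}$)
$N = \frac{6640268268444661}{2207276544469267}$ ($N = \frac{2223617}{1317191} + \frac{\frac{1}{19897} \left(-1008\right) \left(19897 + 44773 \left(-1373\right)\right)}{2358188} = 2223617 \cdot \frac{1}{1317191} + \frac{1}{19897} \left(-1008\right) \left(19897 - 61473329\right) \frac{1}{2358188} = \frac{2223617}{1317191} + \frac{1}{19897} \left(-1008\right) \left(-61453432\right) \frac{1}{2358188} = \frac{2223617}{1317191} + \frac{61945059456}{19897} \cdot \frac{1}{2358188} = \frac{2223617}{1317191} + \frac{2212323552}{1675745237} = \frac{6640268268444661}{2207276544469267} \approx 3.0084$)
$N - -4754903 = \frac{6640268268444661}{2207276544469267} - -4754903 = \frac{6640268268444661}{2207276544469267} + 4754903 = \frac{10495392503394819510762}{2207276544469267}$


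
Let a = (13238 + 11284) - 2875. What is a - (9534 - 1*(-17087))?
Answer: -4974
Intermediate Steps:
a = 21647 (a = 24522 - 2875 = 21647)
a - (9534 - 1*(-17087)) = 21647 - (9534 - 1*(-17087)) = 21647 - (9534 + 17087) = 21647 - 1*26621 = 21647 - 26621 = -4974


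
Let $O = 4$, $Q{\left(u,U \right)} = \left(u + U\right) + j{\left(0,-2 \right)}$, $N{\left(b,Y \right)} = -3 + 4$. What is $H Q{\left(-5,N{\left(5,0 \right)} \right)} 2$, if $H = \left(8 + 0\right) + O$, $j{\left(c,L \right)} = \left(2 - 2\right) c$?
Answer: $-96$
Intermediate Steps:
$j{\left(c,L \right)} = 0$ ($j{\left(c,L \right)} = 0 c = 0$)
$N{\left(b,Y \right)} = 1$
$Q{\left(u,U \right)} = U + u$ ($Q{\left(u,U \right)} = \left(u + U\right) + 0 = \left(U + u\right) + 0 = U + u$)
$H = 12$ ($H = \left(8 + 0\right) + 4 = 8 + 4 = 12$)
$H Q{\left(-5,N{\left(5,0 \right)} \right)} 2 = 12 \left(1 - 5\right) 2 = 12 \left(-4\right) 2 = \left(-48\right) 2 = -96$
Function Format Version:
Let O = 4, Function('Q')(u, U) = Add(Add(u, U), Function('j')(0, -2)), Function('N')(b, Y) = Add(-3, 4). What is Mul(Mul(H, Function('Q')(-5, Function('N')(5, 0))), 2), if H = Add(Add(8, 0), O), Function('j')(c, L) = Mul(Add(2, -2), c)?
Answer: -96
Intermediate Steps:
Function('j')(c, L) = 0 (Function('j')(c, L) = Mul(0, c) = 0)
Function('N')(b, Y) = 1
Function('Q')(u, U) = Add(U, u) (Function('Q')(u, U) = Add(Add(u, U), 0) = Add(Add(U, u), 0) = Add(U, u))
H = 12 (H = Add(Add(8, 0), 4) = Add(8, 4) = 12)
Mul(Mul(H, Function('Q')(-5, Function('N')(5, 0))), 2) = Mul(Mul(12, Add(1, -5)), 2) = Mul(Mul(12, -4), 2) = Mul(-48, 2) = -96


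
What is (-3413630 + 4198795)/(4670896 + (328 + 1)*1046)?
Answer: 157033/1003006 ≈ 0.15656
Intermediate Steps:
(-3413630 + 4198795)/(4670896 + (328 + 1)*1046) = 785165/(4670896 + 329*1046) = 785165/(4670896 + 344134) = 785165/5015030 = 785165*(1/5015030) = 157033/1003006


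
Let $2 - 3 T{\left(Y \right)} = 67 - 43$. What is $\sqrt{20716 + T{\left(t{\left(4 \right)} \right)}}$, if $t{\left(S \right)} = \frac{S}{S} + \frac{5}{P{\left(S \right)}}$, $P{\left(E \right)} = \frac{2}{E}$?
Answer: $\frac{\sqrt{186378}}{3} \approx 143.91$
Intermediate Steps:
$t{\left(S \right)} = 1 + \frac{5 S}{2}$ ($t{\left(S \right)} = \frac{S}{S} + \frac{5}{2 \frac{1}{S}} = 1 + 5 \frac{S}{2} = 1 + \frac{5 S}{2}$)
$T{\left(Y \right)} = - \frac{22}{3}$ ($T{\left(Y \right)} = \frac{2}{3} - \frac{67 - 43}{3} = \frac{2}{3} - 8 = - \frac{22}{3}$)
$\sqrt{20716 + T{\left(t{\left(4 \right)} \right)}} = \sqrt{20716 - \frac{22}{3}} = \sqrt{\frac{62126}{3}} = \frac{\sqrt{186378}}{3}$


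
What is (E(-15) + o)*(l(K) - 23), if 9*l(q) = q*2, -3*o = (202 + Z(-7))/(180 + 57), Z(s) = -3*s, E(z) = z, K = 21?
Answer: 598840/2133 ≈ 280.75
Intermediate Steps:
o = -223/711 (o = -(202 - 3*(-7))/(3*(180 + 57)) = -(202 + 21)/(3*237) = -223/(3*237) = -⅓*223/237 = -223/711 ≈ -0.31364)
l(q) = 2*q/9 (l(q) = (q*2)/9 = (2*q)/9 = 2*q/9)
(E(-15) + o)*(l(K) - 23) = (-15 - 223/711)*((2/9)*21 - 23) = -10888*(14/3 - 23)/711 = -10888/711*(-55/3) = 598840/2133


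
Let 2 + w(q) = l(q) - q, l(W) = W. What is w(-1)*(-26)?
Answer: 52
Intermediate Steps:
w(q) = -2 (w(q) = -2 + (q - q) = -2 + 0 = -2)
w(-1)*(-26) = -2*(-26) = 52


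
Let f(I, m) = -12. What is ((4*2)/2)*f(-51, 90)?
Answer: -48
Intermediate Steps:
((4*2)/2)*f(-51, 90) = ((4*2)/2)*(-12) = (8*(½))*(-12) = 4*(-12) = -48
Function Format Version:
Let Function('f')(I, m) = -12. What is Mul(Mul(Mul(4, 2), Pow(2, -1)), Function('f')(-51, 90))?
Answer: -48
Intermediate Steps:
Mul(Mul(Mul(4, 2), Pow(2, -1)), Function('f')(-51, 90)) = Mul(Mul(Mul(4, 2), Pow(2, -1)), -12) = Mul(Mul(8, Rational(1, 2)), -12) = Mul(4, -12) = -48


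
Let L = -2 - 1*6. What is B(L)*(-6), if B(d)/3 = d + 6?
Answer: 36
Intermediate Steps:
L = -8 (L = -2 - 6 = -8)
B(d) = 18 + 3*d (B(d) = 3*(d + 6) = 3*(6 + d) = 18 + 3*d)
B(L)*(-6) = (18 + 3*(-8))*(-6) = (18 - 24)*(-6) = -6*(-6) = 36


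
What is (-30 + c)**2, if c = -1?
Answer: 961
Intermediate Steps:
(-30 + c)**2 = (-30 - 1)**2 = (-31)**2 = 961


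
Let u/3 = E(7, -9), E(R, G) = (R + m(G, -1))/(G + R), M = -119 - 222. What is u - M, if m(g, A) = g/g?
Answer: 329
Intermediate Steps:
m(g, A) = 1
M = -341
E(R, G) = (1 + R)/(G + R) (E(R, G) = (R + 1)/(G + R) = (1 + R)/(G + R))
u = -12 (u = 3*((1 + 7)/(-9 + 7)) = 3*(8/(-2)) = 3*(-½*8) = 3*(-4) = -12)
u - M = -12 - 1*(-341) = -12 + 341 = 329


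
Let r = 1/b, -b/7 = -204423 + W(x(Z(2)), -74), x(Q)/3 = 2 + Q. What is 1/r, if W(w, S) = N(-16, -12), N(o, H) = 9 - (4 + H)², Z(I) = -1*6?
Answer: 1431346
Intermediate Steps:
Z(I) = -6
x(Q) = 6 + 3*Q (x(Q) = 3*(2 + Q) = 6 + 3*Q)
W(w, S) = -55 (W(w, S) = 9 - (4 - 12)² = 9 - 1*(-8)² = 9 - 1*64 = 9 - 64 = -55)
b = 1431346 (b = -7*(-204423 - 55) = -7*(-204478) = 1431346)
r = 1/1431346 ≈ 6.9864e-7
1/r = 1/(1/1431346) = 1431346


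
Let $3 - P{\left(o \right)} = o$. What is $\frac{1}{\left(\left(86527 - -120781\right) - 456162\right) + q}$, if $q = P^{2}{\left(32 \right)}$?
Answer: $- \frac{1}{248013} \approx -4.032 \cdot 10^{-6}$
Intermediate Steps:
$P{\left(o \right)} = 3 - o$
$q = 841$ ($q = \left(3 - 32\right)^{2} = \left(-29\right)^{2} = 841$)
$\frac{1}{\left(\left(86527 - -120781\right) - 456162\right) + q} = \frac{1}{\left(\left(86527 - -120781\right) - 456162\right) + 841} = \frac{1}{\left(\left(86527 + 120781\right) - 456162\right) + 841} = \frac{1}{\left(207308 - 456162\right) + 841} = \frac{1}{-248854 + 841} = \frac{1}{-248013} = - \frac{1}{248013}$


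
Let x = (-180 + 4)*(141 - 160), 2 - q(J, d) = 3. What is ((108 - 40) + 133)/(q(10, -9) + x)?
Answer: 201/3343 ≈ 0.060126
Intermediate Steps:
q(J, d) = -1 (q(J, d) = 2 - 1*3 = 2 - 3 = -1)
x = 3344 (x = -176*(-19) = 3344)
((108 - 40) + 133)/(q(10, -9) + x) = ((108 - 40) + 133)/(-1 + 3344) = (68 + 133)/3343 = 201*(1/3343) = 201/3343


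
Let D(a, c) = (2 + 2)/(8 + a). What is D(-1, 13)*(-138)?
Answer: -552/7 ≈ -78.857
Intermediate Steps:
D(a, c) = 4/(8 + a)
D(-1, 13)*(-138) = (4/(8 - 1))*(-138) = (4/7)*(-138) = -552/7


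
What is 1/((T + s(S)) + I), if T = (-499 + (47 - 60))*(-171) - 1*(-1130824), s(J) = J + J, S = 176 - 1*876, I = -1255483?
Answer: -1/38507 ≈ -2.5969e-5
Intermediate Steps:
S = -700 (S = 176 - 876 = -700)
s(J) = 2*J
T = 1218376 (T = (-499 - 13)*(-171) + 1130824 = -512*(-171) + 1130824 = 87552 + 1130824 = 1218376)
1/((T + s(S)) + I) = 1/((1218376 + 2*(-700)) - 1255483) = 1/((1218376 - 1400) - 1255483) = 1/(1216976 - 1255483) = 1/(-38507) = -1/38507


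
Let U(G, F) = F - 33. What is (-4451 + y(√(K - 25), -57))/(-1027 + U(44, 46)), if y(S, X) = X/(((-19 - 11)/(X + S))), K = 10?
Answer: 45593/10140 - 19*I*√15/10140 ≈ 4.4964 - 0.0072571*I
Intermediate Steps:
U(G, F) = -33 + F
y(S, X) = X*(-S/30 - X/30) (y(S, X) = X/((-30/(S + X))) = X*(-S/30 - X/30))
(-4451 + y(√(K - 25), -57))/(-1027 + U(44, 46)) = (-4451 - 1/30*(-57)*(√(10 - 25) - 57))/(-1027 + (-33 + 46)) = (-4451 - 1/30*(-57)*(√(-15) - 57))/(-1027 + 13) = (-4451 - 1/30*(-57)*(I*√15 - 57))/(-1014) = (-4451 - 1/30*(-57)*(-57 + I*√15))*(-1/1014) = (-4451 + (-1083/10 + 19*I*√15/10))*(-1/1014) = (-45593/10 + 19*I*√15/10)*(-1/1014) = 45593/10140 - 19*I*√15/10140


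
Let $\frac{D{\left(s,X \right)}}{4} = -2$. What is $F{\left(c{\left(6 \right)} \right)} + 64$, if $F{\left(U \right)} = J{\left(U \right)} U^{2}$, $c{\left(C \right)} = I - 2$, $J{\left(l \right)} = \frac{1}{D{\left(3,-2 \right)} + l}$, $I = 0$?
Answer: $\frac{318}{5} \approx 63.6$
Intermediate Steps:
$D{\left(s,X \right)} = -8$ ($D{\left(s,X \right)} = 4 \left(-2\right) = -8$)
$J{\left(l \right)} = \frac{1}{-8 + l}$
$c{\left(C \right)} = -2$ ($c{\left(C \right)} = 0 - 2 = -2$)
$F{\left(U \right)} = \frac{U^{2}}{-8 + U}$
$F{\left(c{\left(6 \right)} \right)} + 64 = \frac{\left(-2\right)^{2}}{-8 - 2} + 64 = \frac{4}{-10} + 64 = 4 \left(- \frac{1}{10}\right) + 64 = - \frac{2}{5} + 64 = \frac{318}{5}$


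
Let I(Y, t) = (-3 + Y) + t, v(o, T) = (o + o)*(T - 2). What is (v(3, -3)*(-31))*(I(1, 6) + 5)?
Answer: 8370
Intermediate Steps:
v(o, T) = 2*o*(-2 + T) (v(o, T) = (2*o)*(-2 + T) = 2*o*(-2 + T))
I(Y, t) = -3 + Y + t
(v(3, -3)*(-31))*(I(1, 6) + 5) = ((2*3*(-2 - 3))*(-31))*((-3 + 1 + 6) + 5) = ((2*3*(-5))*(-31))*(4 + 5) = -30*(-31)*9 = 930*9 = 8370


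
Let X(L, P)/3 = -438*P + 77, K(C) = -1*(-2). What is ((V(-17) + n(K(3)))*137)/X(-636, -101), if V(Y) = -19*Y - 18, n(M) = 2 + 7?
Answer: 43018/132945 ≈ 0.32358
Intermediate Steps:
K(C) = 2
n(M) = 9
X(L, P) = 231 - 1314*P (X(L, P) = 3*(-438*P + 77) = 3*(77 - 438*P) = 231 - 1314*P)
V(Y) = -18 - 19*Y
((V(-17) + n(K(3)))*137)/X(-636, -101) = (((-18 - 19*(-17)) + 9)*137)/(231 - 1314*(-101)) = (((-18 + 323) + 9)*137)/(231 + 132714) = ((305 + 9)*137)/132945 = (314*137)*(1/132945) = 43018*(1/132945) = 43018/132945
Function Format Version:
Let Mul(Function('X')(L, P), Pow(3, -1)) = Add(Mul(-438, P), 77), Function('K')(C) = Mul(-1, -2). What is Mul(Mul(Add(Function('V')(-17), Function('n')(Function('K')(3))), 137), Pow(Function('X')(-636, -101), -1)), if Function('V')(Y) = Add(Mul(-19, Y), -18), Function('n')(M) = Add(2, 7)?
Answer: Rational(43018, 132945) ≈ 0.32358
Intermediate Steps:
Function('K')(C) = 2
Function('n')(M) = 9
Function('X')(L, P) = Add(231, Mul(-1314, P)) (Function('X')(L, P) = Mul(3, Add(Mul(-438, P), 77)) = Mul(3, Add(77, Mul(-438, P))) = Add(231, Mul(-1314, P)))
Function('V')(Y) = Add(-18, Mul(-19, Y))
Mul(Mul(Add(Function('V')(-17), Function('n')(Function('K')(3))), 137), Pow(Function('X')(-636, -101), -1)) = Mul(Mul(Add(Add(-18, Mul(-19, -17)), 9), 137), Pow(Add(231, Mul(-1314, -101)), -1)) = Mul(Mul(Add(Add(-18, 323), 9), 137), Pow(Add(231, 132714), -1)) = Mul(Mul(Add(305, 9), 137), Pow(132945, -1)) = Mul(Mul(314, 137), Rational(1, 132945)) = Mul(43018, Rational(1, 132945)) = Rational(43018, 132945)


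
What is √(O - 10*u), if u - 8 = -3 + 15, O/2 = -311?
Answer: I*√822 ≈ 28.671*I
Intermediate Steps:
O = -622 (O = 2*(-311) = -622)
u = 20 (u = 8 + (-3 + 15) = 8 + 12 = 20)
√(O - 10*u) = √(-622 - 10*20) = √(-622 - 200) = √(-822) = I*√822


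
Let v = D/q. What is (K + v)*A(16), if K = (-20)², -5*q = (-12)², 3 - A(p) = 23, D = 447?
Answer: -92275/12 ≈ -7689.6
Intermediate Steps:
A(p) = -20 (A(p) = 3 - 1*23 = 3 - 23 = -20)
q = -144/5 (q = -⅕*(-12)² = -⅕*144 = -144/5 ≈ -28.800)
K = 400
v = -745/48 (v = 447/(-144/5) = 447*(-5/144) = -745/48 ≈ -15.521)
(K + v)*A(16) = (400 - 745/48)*(-20) = (18455/48)*(-20) = -92275/12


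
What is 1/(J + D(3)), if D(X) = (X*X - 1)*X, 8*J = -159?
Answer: 8/33 ≈ 0.24242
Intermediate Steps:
J = -159/8 (J = (⅛)*(-159) = -159/8 ≈ -19.875)
D(X) = X*(-1 + X²) (D(X) = (X² - 1)*X = (-1 + X²)*X = X*(-1 + X²))
1/(J + D(3)) = 1/(-159/8 + (3³ - 1*3)) = 1/(-159/8 + (27 - 3)) = 1/(-159/8 + 24) = 1/(33/8) = 8/33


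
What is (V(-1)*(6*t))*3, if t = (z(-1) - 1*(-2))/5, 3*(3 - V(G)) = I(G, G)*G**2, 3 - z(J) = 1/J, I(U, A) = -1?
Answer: 72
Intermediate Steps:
z(J) = 3 - 1/J
V(G) = 3 + G**2/3 (V(G) = 3 - (-1)*G**2/3 = 3 + G**2/3)
t = 6/5 (t = ((3 - 1/(-1)) - 1*(-2))/5 = ((3 - 1*(-1)) + 2)*(1/5) = ((3 + 1) + 2)*(1/5) = (4 + 2)*(1/5) = 6*(1/5) = 6/5 ≈ 1.2000)
(V(-1)*(6*t))*3 = ((3 + (1/3)*(-1)**2)*(6*(6/5)))*3 = ((3 + (1/3)*1)*(36/5))*3 = ((3 + 1/3)*(36/5))*3 = ((10/3)*(36/5))*3 = 24*3 = 72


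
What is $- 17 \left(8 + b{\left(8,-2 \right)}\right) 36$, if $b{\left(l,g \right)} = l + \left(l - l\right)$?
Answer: $-9792$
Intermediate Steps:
$b{\left(l,g \right)} = l$ ($b{\left(l,g \right)} = l + 0 = l$)
$- 17 \left(8 + b{\left(8,-2 \right)}\right) 36 = - 17 \left(8 + 8\right) 36 = \left(-17\right) 16 \cdot 36 = \left(-272\right) 36 = -9792$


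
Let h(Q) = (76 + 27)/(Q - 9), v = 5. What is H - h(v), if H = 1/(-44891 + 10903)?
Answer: 437595/16994 ≈ 25.750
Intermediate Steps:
h(Q) = 103/(-9 + Q)
H = -1/33988 (H = 1/(-33988) = -1/33988 ≈ -2.9422e-5)
H - h(v) = -1/33988 - 103/(-9 + 5) = -1/33988 - 103/(-4) = -1/33988 - 103*(-1)/4 = -1/33988 - 1*(-103/4) = -1/33988 + 103/4 = 437595/16994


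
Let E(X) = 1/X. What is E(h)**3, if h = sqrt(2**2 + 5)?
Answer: 1/27 ≈ 0.037037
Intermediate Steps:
h = 3 (h = sqrt(4 + 5) = sqrt(9) = 3)
E(X) = 1/X
E(h)**3 = (1/3)**3 = 1/27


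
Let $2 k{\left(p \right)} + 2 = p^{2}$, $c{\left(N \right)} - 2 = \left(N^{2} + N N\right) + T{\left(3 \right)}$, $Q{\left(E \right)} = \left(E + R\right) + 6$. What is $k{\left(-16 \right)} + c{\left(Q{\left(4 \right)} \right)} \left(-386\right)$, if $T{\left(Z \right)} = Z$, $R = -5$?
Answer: $-21103$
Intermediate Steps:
$Q{\left(E \right)} = 1 + E$ ($Q{\left(E \right)} = \left(E - 5\right) + 6 = \left(-5 + E\right) + 6 = 1 + E$)
$c{\left(N \right)} = 5 + 2 N^{2}$ ($c{\left(N \right)} = 2 + \left(\left(N^{2} + N N\right) + 3\right) = 2 + \left(\left(N^{2} + N^{2}\right) + 3\right) = 2 + \left(2 N^{2} + 3\right) = 2 + \left(3 + 2 N^{2}\right) = 5 + 2 N^{2}$)
$k{\left(p \right)} = -1 + \frac{p^{2}}{2}$
$k{\left(-16 \right)} + c{\left(Q{\left(4 \right)} \right)} \left(-386\right) = \left(-1 + \frac{\left(-16\right)^{2}}{2}\right) + \left(5 + 2 \left(1 + 4\right)^{2}\right) \left(-386\right) = \left(-1 + \frac{1}{2} \cdot 256\right) + \left(5 + 2 \cdot 5^{2}\right) \left(-386\right) = \left(-1 + 128\right) + \left(5 + 2 \cdot 25\right) \left(-386\right) = 127 + \left(5 + 50\right) \left(-386\right) = 127 + 55 \left(-386\right) = 127 - 21230 = -21103$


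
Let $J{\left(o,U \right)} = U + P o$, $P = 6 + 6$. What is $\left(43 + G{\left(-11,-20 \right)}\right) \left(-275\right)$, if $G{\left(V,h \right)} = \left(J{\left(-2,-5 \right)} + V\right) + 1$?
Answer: $-1100$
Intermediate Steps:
$P = 12$
$J{\left(o,U \right)} = U + 12 o$
$G{\left(V,h \right)} = -28 + V$ ($G{\left(V,h \right)} = \left(\left(-5 + 12 \left(-2\right)\right) + V\right) + 1 = \left(\left(-5 - 24\right) + V\right) + 1 = \left(-29 + V\right) + 1 = -28 + V$)
$\left(43 + G{\left(-11,-20 \right)}\right) \left(-275\right) = \left(43 - 39\right) \left(-275\right) = 4 \left(-275\right) = -1100$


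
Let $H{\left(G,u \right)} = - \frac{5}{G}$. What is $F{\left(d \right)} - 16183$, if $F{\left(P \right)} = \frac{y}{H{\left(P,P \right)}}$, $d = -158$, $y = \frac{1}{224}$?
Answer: $- \frac{9062401}{560} \approx -16183.0$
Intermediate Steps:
$y = \frac{1}{224} \approx 0.0044643$
$F{\left(P \right)} = - \frac{P}{1120}$ ($F{\left(P \right)} = \frac{1}{224 \left(- \frac{5}{P}\right)} = \frac{\left(- \frac{1}{5}\right) P}{224} = - \frac{P}{1120}$)
$F{\left(d \right)} - 16183 = \left(- \frac{1}{1120}\right) \left(-158\right) - 16183 = \frac{79}{560} - 16183 = - \frac{9062401}{560}$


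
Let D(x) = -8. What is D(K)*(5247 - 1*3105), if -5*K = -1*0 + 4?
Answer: -17136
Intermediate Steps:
K = -⅘ (K = -(-1*0 + 4)/5 = -(0 + 4)/5 = -⅕*4 = -⅘ ≈ -0.80000)
D(K)*(5247 - 1*3105) = -8*(5247 - 1*3105) = -8*(5247 - 3105) = -8*2142 = -17136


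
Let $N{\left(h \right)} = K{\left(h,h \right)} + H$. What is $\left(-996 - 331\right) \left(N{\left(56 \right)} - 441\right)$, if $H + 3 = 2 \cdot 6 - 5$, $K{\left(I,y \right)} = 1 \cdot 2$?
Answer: $577245$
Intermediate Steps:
$K{\left(I,y \right)} = 2$
$H = 4$ ($H = -3 + \left(2 \cdot 6 - 5\right) = -3 + \left(12 - 5\right) = -3 + 7 = 4$)
$N{\left(h \right)} = 6$ ($N{\left(h \right)} = 2 + 4 = 6$)
$\left(-996 - 331\right) \left(N{\left(56 \right)} - 441\right) = \left(-996 - 331\right) \left(6 - 441\right) = \left(-1327\right) \left(-435\right) = 577245$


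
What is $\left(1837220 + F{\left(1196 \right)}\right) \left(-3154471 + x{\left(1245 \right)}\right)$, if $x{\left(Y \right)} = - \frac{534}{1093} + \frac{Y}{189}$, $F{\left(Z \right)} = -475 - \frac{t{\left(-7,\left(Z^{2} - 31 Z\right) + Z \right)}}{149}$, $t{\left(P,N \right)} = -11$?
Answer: $- \frac{59445852979620078176}{10259991} \approx -5.7939 \cdot 10^{12}$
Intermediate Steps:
$F{\left(Z \right)} = - \frac{70764}{149}$ ($F{\left(Z \right)} = -475 - - \frac{11}{149} = -475 + \frac{11}{149} = - \frac{70764}{149}$)
$x{\left(Y \right)} = - \frac{534}{1093} + \frac{Y}{189}$ ($x{\left(Y \right)} = \left(-534\right) \frac{1}{1093} + Y \frac{1}{189} = - \frac{534}{1093} + \frac{Y}{189}$)
$\left(1837220 + F{\left(1196 \right)}\right) \left(-3154471 + x{\left(1245 \right)}\right) = \left(1837220 - \frac{70764}{149}\right) \left(-3154471 + \left(- \frac{534}{1093} + \frac{1}{189} \cdot 1245\right)\right) = \frac{273675016 \left(-3154471 + \left(- \frac{534}{1093} + \frac{415}{63}\right)\right)}{149} = \frac{273675016 \left(-3154471 + \frac{419953}{68859}\right)}{149} = \frac{273675016}{149} \left(- \frac{217213298636}{68859}\right) = - \frac{59445852979620078176}{10259991}$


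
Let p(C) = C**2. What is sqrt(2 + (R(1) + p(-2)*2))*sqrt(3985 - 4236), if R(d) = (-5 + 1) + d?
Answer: I*sqrt(1757) ≈ 41.917*I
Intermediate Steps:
R(d) = -4 + d
sqrt(2 + (R(1) + p(-2)*2))*sqrt(3985 - 4236) = sqrt(2 + ((-4 + 1) + (-2)**2*2))*sqrt(3985 - 4236) = sqrt(2 + (-3 + 4*2))*sqrt(-251) = sqrt(2 + (-3 + 8))*(I*sqrt(251)) = sqrt(2 + 5)*(I*sqrt(251)) = sqrt(7)*(I*sqrt(251)) = I*sqrt(1757)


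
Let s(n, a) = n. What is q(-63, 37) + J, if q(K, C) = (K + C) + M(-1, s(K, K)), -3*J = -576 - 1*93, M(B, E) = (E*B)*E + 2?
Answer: -3770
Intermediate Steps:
M(B, E) = 2 + B*E**2 (M(B, E) = (B*E)*E + 2 = B*E**2 + 2 = 2 + B*E**2)
J = 223 (J = -(-576 - 1*93)/3 = -(-576 - 93)/3 = -1/3*(-669) = 223)
q(K, C) = 2 + C + K - K**2 (q(K, C) = (K + C) + (2 - K**2) = (C + K) + (2 - K**2) = 2 + C + K - K**2)
q(-63, 37) + J = (2 + 37 - 63 - 1*(-63)**2) + 223 = (2 + 37 - 63 - 1*3969) + 223 = (2 + 37 - 63 - 3969) + 223 = -3993 + 223 = -3770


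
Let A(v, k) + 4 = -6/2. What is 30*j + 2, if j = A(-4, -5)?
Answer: -208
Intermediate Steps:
A(v, k) = -7 (A(v, k) = -4 - 6/2 = -4 - 6*1/2 = -4 - 3 = -7)
j = -7
30*j + 2 = 30*(-7) + 2 = -210 + 2 = -208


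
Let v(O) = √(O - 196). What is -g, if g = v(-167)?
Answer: -11*I*√3 ≈ -19.053*I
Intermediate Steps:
v(O) = √(-196 + O)
g = 11*I*√3 (g = √(-196 - 167) = √(-363) = 11*I*√3 ≈ 19.053*I)
-g = -11*I*√3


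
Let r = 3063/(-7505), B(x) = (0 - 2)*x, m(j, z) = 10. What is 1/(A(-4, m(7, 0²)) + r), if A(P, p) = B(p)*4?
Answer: -7505/603463 ≈ -0.012437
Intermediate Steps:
B(x) = -2*x
r = -3063/7505 (r = 3063*(-1/7505) = -3063/7505 ≈ -0.40813)
A(P, p) = -8*p (A(P, p) = -2*p*4 = -8*p)
1/(A(-4, m(7, 0²)) + r) = 1/(-8*10 - 3063/7505) = 1/(-80 - 3063/7505) = 1/(-603463/7505) = -7505/603463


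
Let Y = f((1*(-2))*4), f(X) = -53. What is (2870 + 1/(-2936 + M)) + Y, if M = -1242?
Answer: 11769425/4178 ≈ 2817.0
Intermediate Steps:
Y = -53
(2870 + 1/(-2936 + M)) + Y = (2870 + 1/(-2936 - 1242)) - 53 = (2870 + 1/(-4178)) - 53 = (2870 - 1/4178) - 53 = 11990859/4178 - 53 = 11769425/4178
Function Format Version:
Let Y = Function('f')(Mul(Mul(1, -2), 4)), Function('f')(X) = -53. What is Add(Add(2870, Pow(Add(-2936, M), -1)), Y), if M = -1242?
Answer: Rational(11769425, 4178) ≈ 2817.0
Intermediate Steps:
Y = -53
Add(Add(2870, Pow(Add(-2936, M), -1)), Y) = Add(Add(2870, Pow(Add(-2936, -1242), -1)), -53) = Add(Add(2870, Pow(-4178, -1)), -53) = Add(Add(2870, Rational(-1, 4178)), -53) = Add(Rational(11990859, 4178), -53) = Rational(11769425, 4178)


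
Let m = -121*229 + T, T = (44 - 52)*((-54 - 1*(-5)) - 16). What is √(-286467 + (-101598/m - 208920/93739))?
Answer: I*√22972824600989073236165/283185519 ≈ 535.22*I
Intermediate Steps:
T = 520 (T = -8*((-54 + 5) - 16) = -8*(-49 - 16) = -8*(-65) = 520)
m = -27189 (m = -121*229 + 520 = -27709 + 520 = -27189)
√(-286467 + (-101598/m - 208920/93739)) = √(-286467 + (-101598/(-27189) - 208920/93739)) = √(-286467 + (-101598*(-1/27189) - 208920*1/93739)) = √(-286467 + (33866/9063 - 208920/93739)) = √(-286467 + 1281123014/849556557) = √(-243368637091105/849556557) = I*√22972824600989073236165/283185519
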